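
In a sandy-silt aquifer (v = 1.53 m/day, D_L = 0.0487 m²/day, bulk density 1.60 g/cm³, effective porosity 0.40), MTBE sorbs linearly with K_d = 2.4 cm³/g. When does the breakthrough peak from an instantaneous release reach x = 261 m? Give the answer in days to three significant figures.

1810 days

Retardation factor R = 1 + ρ_b·K_d/n = 1 + 1.60 × 2.4/0.40 = 10.60.
Sorption retards both mechanisms: v_R = v/R = 0.1443 m/day, D_R = D/R = 0.004594 m²/day.
Peak time from v_R²t² + 2D_R t − x² = 0: t = (√(D_R² + v_R²x²) − D_R)/v_R².
√(D_R² + v_R²x²) = √(0.004594² + 0.1443² × 261²) = 37.66; v_R² = 0.02082.
t = (37.66 − 0.004594)/0.02082 = 1810 days.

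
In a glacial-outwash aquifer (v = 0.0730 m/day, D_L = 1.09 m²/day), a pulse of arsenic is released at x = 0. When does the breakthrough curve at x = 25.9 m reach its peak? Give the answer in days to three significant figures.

205 days

For the 1D instantaneous-source solution, setting ∂C/∂t = 0 at fixed x gives v²t² + 2Dt − x² = 0, so t = (√(D² + v²x²) − D)/v².
√(D² + v²x²) = √(1.09² + 0.0730² × 25.9²) = 2.182; v² = 0.005329.
t = (2.182 − 1.09)/0.005329 = 205 days (vs. the pure-advection estimate x/v = 355 d).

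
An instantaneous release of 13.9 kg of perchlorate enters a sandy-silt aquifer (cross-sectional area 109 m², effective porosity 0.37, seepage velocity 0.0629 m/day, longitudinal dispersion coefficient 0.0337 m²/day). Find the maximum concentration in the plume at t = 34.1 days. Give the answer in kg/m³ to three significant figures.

The peak of an instantaneous 1D plume sits at x = vt; there the Gaussian factor is 1 and C_max = M/(n_e·A·√(4πDt)), where n_e·A is the pore area the mass is dissolved in.
√(4πDt) = √(4π × 0.0337 × 34.1) = 3.800 m, so C_max = 13.9/(0.37 × 109 × 3.800) = 0.0907 kg/m³.

0.0907 kg/m³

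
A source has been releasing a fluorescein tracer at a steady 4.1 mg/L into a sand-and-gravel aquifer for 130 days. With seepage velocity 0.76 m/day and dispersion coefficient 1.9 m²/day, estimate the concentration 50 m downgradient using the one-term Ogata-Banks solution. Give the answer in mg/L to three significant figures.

For a continuous step input, C/C₀ ≈ ½·erfc((x−vt)/(2√(Dt))).
vt = 0.76 × 130 = 98.8 m and 2√(Dt) = 2√(1.9 × 130) = 31.43 m.
Argument (x−vt)/(2√(Dt)) = (50 − 98.8)/31.43 = -1.553; ½·erfc(-1.553) = 0.9860.
C = 4.1 × 0.9860 = 4.04 mg/L.

4.04 mg/L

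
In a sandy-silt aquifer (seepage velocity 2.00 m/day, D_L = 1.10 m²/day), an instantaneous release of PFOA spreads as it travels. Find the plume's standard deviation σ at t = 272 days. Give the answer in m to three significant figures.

Dispersive spreading gives a Gaussian with σ² = 2Dt; advection only shifts the center.
σ = √(2 × 1.10 × 272) = 24.5 m.

24.5 m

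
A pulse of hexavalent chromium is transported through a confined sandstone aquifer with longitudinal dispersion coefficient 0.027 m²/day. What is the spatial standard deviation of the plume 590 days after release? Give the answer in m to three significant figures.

5.64 m

Dispersive spreading gives a Gaussian with σ² = 2Dt; advection only shifts the center.
σ = √(2 × 0.027 × 590) = 5.64 m.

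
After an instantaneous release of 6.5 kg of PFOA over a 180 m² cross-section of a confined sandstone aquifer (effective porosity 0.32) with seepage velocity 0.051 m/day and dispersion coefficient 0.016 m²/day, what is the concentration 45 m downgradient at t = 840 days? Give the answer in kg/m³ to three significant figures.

For an instantaneous plane source, C(x,t) = M/(n_e·A·√(4πDt)) · exp(−(x−vt)²/(4Dt)), with n_e·A the pore (flow) area.
Plume center vt = 0.051 × 840 = 42.84 m, so the well at 45 m is 2.16 m downgradient of the peak.
√(4πDt) = 13.00 m, giving peak height M/(n_e·A·√(4πDt)) = 6.5/(0.32 × 180 × 13.00) = 0.008681 kg/m³.
(x−vt)²/(4Dt) = (2.16)²/(4 × 0.016 × 840) = 0.08679; exp(−0.08679) = 0.9169.
C = 0.008681 × 0.9169 = 0.00796 kg/m³.

0.00796 kg/m³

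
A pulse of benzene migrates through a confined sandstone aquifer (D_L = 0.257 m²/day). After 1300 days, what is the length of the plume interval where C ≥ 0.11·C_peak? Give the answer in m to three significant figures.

The plume is Gaussian with σ = √(2Dt) = √(2 × 0.257 × 1300) = 25.85 m.
C/C_peak = exp(−Δx²/(2σ²)) = 0.11 ⇒ Δx = σ·√(−2 ln 0.11) = 25.85 × 2.101 = 54.31 m.
Width = 2Δx = 109 m.

109 m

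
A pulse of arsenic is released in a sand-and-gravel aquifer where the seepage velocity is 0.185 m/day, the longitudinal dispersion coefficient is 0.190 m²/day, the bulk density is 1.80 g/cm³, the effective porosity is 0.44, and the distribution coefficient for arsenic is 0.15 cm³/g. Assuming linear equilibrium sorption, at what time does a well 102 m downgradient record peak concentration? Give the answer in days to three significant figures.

881 days

Retardation factor R = 1 + ρ_b·K_d/n = 1 + 1.80 × 0.15/0.44 = 1.614.
Sorption retards both mechanisms: v_R = v/R = 0.1146 m/day, D_R = D/R = 0.1177 m²/day.
Peak time from v_R²t² + 2D_R t − x² = 0: t = (√(D_R² + v_R²x²) − D_R)/v_R².
√(D_R² + v_R²x²) = √(0.1177² + 0.1146² × 102²) = 11.69; v_R² = 0.01313.
t = (11.69 − 0.1177)/0.01313 = 881 days.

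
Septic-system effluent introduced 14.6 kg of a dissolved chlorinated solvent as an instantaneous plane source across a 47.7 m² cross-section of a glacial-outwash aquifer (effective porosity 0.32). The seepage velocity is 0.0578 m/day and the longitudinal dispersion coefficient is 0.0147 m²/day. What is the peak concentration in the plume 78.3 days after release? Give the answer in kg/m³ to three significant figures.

The peak of an instantaneous 1D plume sits at x = vt; there the Gaussian factor is 1 and C_max = M/(n_e·A·√(4πDt)), where n_e·A is the pore area the mass is dissolved in.
√(4πDt) = √(4π × 0.0147 × 78.3) = 3.803 m, so C_max = 14.6/(0.32 × 47.7 × 3.803) = 0.252 kg/m³.

0.252 kg/m³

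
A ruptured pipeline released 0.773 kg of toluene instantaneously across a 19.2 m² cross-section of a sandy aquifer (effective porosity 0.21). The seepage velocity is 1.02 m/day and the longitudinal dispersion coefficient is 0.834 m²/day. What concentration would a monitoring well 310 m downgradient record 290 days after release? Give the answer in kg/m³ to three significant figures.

0.00282 kg/m³

For an instantaneous plane source, C(x,t) = M/(n_e·A·√(4πDt)) · exp(−(x−vt)²/(4Dt)), with n_e·A the pore (flow) area.
Plume center vt = 1.02 × 290 = 295.8 m, so the well at 310 m is 14.2 m downgradient of the peak.
√(4πDt) = 55.13 m, giving peak height M/(n_e·A·√(4πDt)) = 0.773/(0.21 × 19.2 × 55.13) = 0.003478 kg/m³.
(x−vt)²/(4Dt) = (14.2)²/(4 × 0.834 × 290) = 0.2084; exp(−0.2084) = 0.8119.
C = 0.003478 × 0.8119 = 0.00282 kg/m³.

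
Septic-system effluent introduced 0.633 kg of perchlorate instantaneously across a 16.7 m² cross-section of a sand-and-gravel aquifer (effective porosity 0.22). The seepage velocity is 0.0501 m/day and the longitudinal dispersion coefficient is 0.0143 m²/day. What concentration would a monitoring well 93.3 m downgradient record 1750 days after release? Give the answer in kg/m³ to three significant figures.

0.00708 kg/m³

For an instantaneous plane source, C(x,t) = M/(n_e·A·√(4πDt)) · exp(−(x−vt)²/(4Dt)), with n_e·A the pore (flow) area.
Plume center vt = 0.0501 × 1750 = 87.675 m, so the well at 93.3 m is 5.625 m downgradient of the peak.
√(4πDt) = 17.73 m, giving peak height M/(n_e·A·√(4πDt)) = 0.633/(0.22 × 16.7 × 17.73) = 0.009718 kg/m³.
(x−vt)²/(4Dt) = (5.625)²/(4 × 0.0143 × 1750) = 0.3161; exp(−0.3161) = 0.7290.
C = 0.009718 × 0.7290 = 0.00708 kg/m³.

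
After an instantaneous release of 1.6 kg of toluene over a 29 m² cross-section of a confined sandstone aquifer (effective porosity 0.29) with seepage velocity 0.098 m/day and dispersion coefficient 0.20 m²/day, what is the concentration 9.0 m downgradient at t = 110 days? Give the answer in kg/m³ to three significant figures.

0.0110 kg/m³

For an instantaneous plane source, C(x,t) = M/(n_e·A·√(4πDt)) · exp(−(x−vt)²/(4Dt)), with n_e·A the pore (flow) area.
Plume center vt = 0.098 × 110 = 10.78 m, so the well at 9.0 m is 1.78 m upgradient of the peak.
√(4πDt) = 16.63 m, giving peak height M/(n_e·A·√(4πDt)) = 1.6/(0.29 × 29 × 16.63) = 0.01144 kg/m³.
(x−vt)²/(4Dt) = (-1.78)²/(4 × 0.20 × 110) = 0.03600; exp(−0.03600) = 0.9646.
C = 0.01144 × 0.9646 = 0.0110 kg/m³.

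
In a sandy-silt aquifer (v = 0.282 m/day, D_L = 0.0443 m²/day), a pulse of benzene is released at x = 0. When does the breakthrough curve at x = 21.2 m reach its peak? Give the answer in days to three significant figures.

For the 1D instantaneous-source solution, setting ∂C/∂t = 0 at fixed x gives v²t² + 2Dt − x² = 0, so t = (√(D² + v²x²) − D)/v².
√(D² + v²x²) = √(0.0443² + 0.282² × 21.2²) = 5.979; v² = 0.079524.
t = (5.979 − 0.0443)/0.079524 = 74.6 days (vs. the pure-advection estimate x/v = 75.2 d).

74.6 days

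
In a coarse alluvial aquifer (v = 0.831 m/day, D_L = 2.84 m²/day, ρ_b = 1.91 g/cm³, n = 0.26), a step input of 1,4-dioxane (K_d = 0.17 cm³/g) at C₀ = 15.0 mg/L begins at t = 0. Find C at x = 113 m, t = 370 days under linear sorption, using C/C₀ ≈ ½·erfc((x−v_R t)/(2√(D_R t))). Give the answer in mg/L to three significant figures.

Retardation factor R = 1 + ρ_b·K_d/n = 1 + 1.91 × 0.17/0.26 = 2.249.
Sorption retards both mechanisms: v_R = v/R = 0.3695 m/day, D_R = D/R = 1.263 m²/day.
v_R·t = 0.3695 × 370 = 136.715 m; 2√(D_R t) = 43.23 m; argument = (113 − 136.715)/43.23 = -0.5486.
C = C₀ × ½·erfc(-0.5486) = 15.0 × 0.7811 = 11.7 mg/L.

11.7 mg/L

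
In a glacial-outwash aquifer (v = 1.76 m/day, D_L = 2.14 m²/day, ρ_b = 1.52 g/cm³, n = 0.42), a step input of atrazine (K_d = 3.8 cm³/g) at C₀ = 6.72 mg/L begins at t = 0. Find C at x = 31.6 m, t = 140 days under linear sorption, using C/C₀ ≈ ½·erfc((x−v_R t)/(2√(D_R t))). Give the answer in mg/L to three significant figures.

Retardation factor R = 1 + ρ_b·K_d/n = 1 + 1.52 × 3.8/0.42 = 14.75.
Sorption retards both mechanisms: v_R = v/R = 0.1193 m/day, D_R = D/R = 0.1451 m²/day.
v_R·t = 0.1193 × 140 = 16.702 m; 2√(D_R t) = 9.014 m; argument = (31.6 − 16.702)/9.014 = 1.653.
C = C₀ × ½·erfc(1.653) = 6.72 × 0.009702 = 0.0652 mg/L.

0.0652 mg/L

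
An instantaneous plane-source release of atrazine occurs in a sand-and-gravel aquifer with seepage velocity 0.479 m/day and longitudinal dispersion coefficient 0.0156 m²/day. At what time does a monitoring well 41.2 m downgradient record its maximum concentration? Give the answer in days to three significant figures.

For the 1D instantaneous-source solution, setting ∂C/∂t = 0 at fixed x gives v²t² + 2Dt − x² = 0, so t = (√(D² + v²x²) − D)/v².
√(D² + v²x²) = √(0.0156² + 0.479² × 41.2²) = 19.73; v² = 0.229441.
t = (19.73 − 0.0156)/0.229441 = 85.9 days (vs. the pure-advection estimate x/v = 86.0 d).

85.9 days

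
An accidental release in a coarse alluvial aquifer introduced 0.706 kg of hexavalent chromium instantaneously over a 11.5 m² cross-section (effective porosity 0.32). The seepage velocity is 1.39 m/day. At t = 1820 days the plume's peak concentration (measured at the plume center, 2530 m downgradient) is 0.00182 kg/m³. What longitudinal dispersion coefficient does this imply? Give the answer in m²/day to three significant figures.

0.486 m²/day

At the plume center C_max = M/(n_e·A·√(4πDt)), so D = M²/(4πt·(n_e·A·C_max)²).
n_e·A·C_max = 0.32 × 11.5 × 0.00182 = 0.006698 kg/m.
D = 0.706²/(4π × 1820 × 0.006698²) = 0.486 m²/day.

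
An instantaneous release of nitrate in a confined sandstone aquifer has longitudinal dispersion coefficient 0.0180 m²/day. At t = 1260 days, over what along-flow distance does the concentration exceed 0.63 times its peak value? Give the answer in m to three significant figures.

12.9 m

The plume is Gaussian with σ = √(2Dt) = √(2 × 0.0180 × 1260) = 6.735 m.
C/C_peak = exp(−Δx²/(2σ²)) = 0.63 ⇒ Δx = σ·√(−2 ln 0.63) = 6.735 × 0.9613 = 6.474 m.
Width = 2Δx = 12.9 m.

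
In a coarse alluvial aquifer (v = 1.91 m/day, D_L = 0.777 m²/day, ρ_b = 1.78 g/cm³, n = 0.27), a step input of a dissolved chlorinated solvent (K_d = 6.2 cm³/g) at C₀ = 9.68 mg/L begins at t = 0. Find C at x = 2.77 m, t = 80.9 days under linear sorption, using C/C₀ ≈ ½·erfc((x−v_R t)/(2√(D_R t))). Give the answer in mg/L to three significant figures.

6.80 mg/L

Retardation factor R = 1 + ρ_b·K_d/n = 1 + 1.78 × 6.2/0.27 = 41.87.
Sorption retards both mechanisms: v_R = v/R = 0.04562 m/day, D_R = D/R = 0.01856 m²/day.
v_R·t = 0.04562 × 80.9 = 3.690658 m; 2√(D_R t) = 2.451 m; argument = (2.77 − 3.690658)/2.451 = -0.3756.
C = C₀ × ½·erfc(-0.3756) = 9.68 × 0.7024 = 6.80 mg/L.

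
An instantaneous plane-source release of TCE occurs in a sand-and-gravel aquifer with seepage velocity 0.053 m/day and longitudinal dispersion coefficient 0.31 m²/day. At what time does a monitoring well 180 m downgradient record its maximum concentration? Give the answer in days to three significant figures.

For the 1D instantaneous-source solution, setting ∂C/∂t = 0 at fixed x gives v²t² + 2Dt − x² = 0, so t = (√(D² + v²x²) − D)/v².
√(D² + v²x²) = √(0.31² + 0.053² × 180²) = 9.545; v² = 0.002809.
t = (9.545 − 0.31)/0.002809 = 3290 days (vs. the pure-advection estimate x/v = 3400 d).

3290 days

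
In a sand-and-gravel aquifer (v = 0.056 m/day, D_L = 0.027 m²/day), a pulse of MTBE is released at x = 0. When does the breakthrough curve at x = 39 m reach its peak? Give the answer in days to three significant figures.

688 days

For the 1D instantaneous-source solution, setting ∂C/∂t = 0 at fixed x gives v²t² + 2Dt − x² = 0, so t = (√(D² + v²x²) − D)/v².
√(D² + v²x²) = √(0.027² + 0.056² × 39²) = 2.184; v² = 0.003136.
t = (2.184 − 0.027)/0.003136 = 688 days (vs. the pure-advection estimate x/v = 696 d).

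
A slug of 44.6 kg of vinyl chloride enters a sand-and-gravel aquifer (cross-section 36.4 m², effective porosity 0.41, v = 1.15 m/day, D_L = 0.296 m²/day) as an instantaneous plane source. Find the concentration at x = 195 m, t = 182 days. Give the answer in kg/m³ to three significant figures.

0.0445 kg/m³

For an instantaneous plane source, C(x,t) = M/(n_e·A·√(4πDt)) · exp(−(x−vt)²/(4Dt)), with n_e·A the pore (flow) area.
Plume center vt = 1.15 × 182 = 209.3 m, so the well at 195 m is 14.3 m upgradient of the peak.
√(4πDt) = 26.02 m, giving peak height M/(n_e·A·√(4πDt)) = 44.6/(0.41 × 36.4 × 26.02) = 0.1149 kg/m³.
(x−vt)²/(4Dt) = (-14.3)²/(4 × 0.296 × 182) = 0.9490; exp(−0.9490) = 0.3871.
C = 0.1149 × 0.3871 = 0.0445 kg/m³.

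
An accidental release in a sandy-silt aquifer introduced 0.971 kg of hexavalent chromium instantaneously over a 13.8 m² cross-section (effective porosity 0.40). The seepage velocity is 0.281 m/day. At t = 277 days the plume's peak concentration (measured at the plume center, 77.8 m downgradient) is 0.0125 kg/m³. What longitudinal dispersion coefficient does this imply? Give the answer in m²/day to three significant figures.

At the plume center C_max = M/(n_e·A·√(4πDt)), so D = M²/(4πt·(n_e·A·C_max)²).
n_e·A·C_max = 0.40 × 13.8 × 0.0125 = 0.06900 kg/m.
D = 0.971²/(4π × 277 × 0.06900²) = 0.0569 m²/day.

0.0569 m²/day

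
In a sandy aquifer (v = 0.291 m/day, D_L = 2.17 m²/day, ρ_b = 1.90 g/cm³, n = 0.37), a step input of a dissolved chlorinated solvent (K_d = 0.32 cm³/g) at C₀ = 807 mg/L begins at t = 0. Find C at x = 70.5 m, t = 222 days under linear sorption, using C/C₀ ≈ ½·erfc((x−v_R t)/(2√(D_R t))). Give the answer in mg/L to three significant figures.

Retardation factor R = 1 + ρ_b·K_d/n = 1 + 1.90 × 0.32/0.37 = 2.643.
Sorption retards both mechanisms: v_R = v/R = 0.1101 m/day, D_R = D/R = 0.8210 m²/day.
v_R·t = 0.1101 × 222 = 24.4422 m; 2√(D_R t) = 27.00 m; argument = (70.5 − 24.4422)/27.00 = 1.706.
C = C₀ × ½·erfc(1.706) = 807 × 0.007919 = 6.39 mg/L.

6.39 mg/L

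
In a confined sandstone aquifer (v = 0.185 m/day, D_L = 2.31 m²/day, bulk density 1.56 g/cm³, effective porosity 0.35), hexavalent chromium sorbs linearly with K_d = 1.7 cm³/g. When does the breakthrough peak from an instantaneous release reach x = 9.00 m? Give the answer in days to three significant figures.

Retardation factor R = 1 + ρ_b·K_d/n = 1 + 1.56 × 1.7/0.35 = 8.577.
Sorption retards both mechanisms: v_R = v/R = 0.02157 m/day, D_R = D/R = 0.2693 m²/day.
Peak time from v_R²t² + 2D_R t − x² = 0: t = (√(D_R² + v_R²x²) − D_R)/v_R².
√(D_R² + v_R²x²) = √(0.2693² + 0.02157² × 9.00²) = 0.3320; v_R² = 0.0004653.
t = (0.3320 − 0.2693)/0.0004653 = 135 days.

135 days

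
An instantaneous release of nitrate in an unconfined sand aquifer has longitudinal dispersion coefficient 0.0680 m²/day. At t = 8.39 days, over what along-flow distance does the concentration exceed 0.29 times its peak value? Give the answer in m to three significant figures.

The plume is Gaussian with σ = √(2Dt) = √(2 × 0.0680 × 8.39) = 1.068 m.
C/C_peak = exp(−Δx²/(2σ²)) = 0.29 ⇒ Δx = σ·√(−2 ln 0.29) = 1.068 × 1.573 = 1.680 m.
Width = 2Δx = 3.36 m.

3.36 m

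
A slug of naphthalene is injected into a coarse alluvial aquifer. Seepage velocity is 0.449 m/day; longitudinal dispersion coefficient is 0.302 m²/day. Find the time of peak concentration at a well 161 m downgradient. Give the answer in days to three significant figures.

For the 1D instantaneous-source solution, setting ∂C/∂t = 0 at fixed x gives v²t² + 2Dt − x² = 0, so t = (√(D² + v²x²) − D)/v².
√(D² + v²x²) = √(0.302² + 0.449² × 161²) = 72.29; v² = 0.201601.
t = (72.29 − 0.302)/0.201601 = 357 days (vs. the pure-advection estimate x/v = 359 d).

357 days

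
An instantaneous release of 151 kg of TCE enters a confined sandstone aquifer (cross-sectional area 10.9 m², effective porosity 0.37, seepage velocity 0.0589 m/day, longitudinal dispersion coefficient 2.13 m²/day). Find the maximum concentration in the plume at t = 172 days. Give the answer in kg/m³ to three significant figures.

0.552 kg/m³

The peak of an instantaneous 1D plume sits at x = vt; there the Gaussian factor is 1 and C_max = M/(n_e·A·√(4πDt)), where n_e·A is the pore area the mass is dissolved in.
√(4πDt) = √(4π × 2.13 × 172) = 67.85 m, so C_max = 151/(0.37 × 10.9 × 67.85) = 0.552 kg/m³.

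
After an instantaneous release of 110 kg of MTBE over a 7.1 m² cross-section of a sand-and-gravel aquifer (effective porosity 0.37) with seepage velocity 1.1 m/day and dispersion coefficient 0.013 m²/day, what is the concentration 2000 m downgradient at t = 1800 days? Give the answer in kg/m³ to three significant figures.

For an instantaneous plane source, C(x,t) = M/(n_e·A·√(4πDt)) · exp(−(x−vt)²/(4Dt)), with n_e·A the pore (flow) area.
Plume center vt = 1.1 × 1800 = 1980 m, so the well at 2000 m is 20 m downgradient of the peak.
√(4πDt) = 17.15 m, giving peak height M/(n_e·A·√(4πDt)) = 110/(0.37 × 7.1 × 17.15) = 2.442 kg/m³.
(x−vt)²/(4Dt) = (20)²/(4 × 0.013 × 1800) = 4.274; exp(−4.274) = 0.01393.
C = 2.442 × 0.01393 = 0.0340 kg/m³.

0.0340 kg/m³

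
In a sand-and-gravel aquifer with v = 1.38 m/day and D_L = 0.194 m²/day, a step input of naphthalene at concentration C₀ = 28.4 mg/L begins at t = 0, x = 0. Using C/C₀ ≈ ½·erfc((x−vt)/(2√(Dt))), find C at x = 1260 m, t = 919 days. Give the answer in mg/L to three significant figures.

For a continuous step input, C/C₀ ≈ ½·erfc((x−vt)/(2√(Dt))).
vt = 1.38 × 919 = 1268.22 m and 2√(Dt) = 2√(0.194 × 919) = 26.70 m.
Argument (x−vt)/(2√(Dt)) = (1260 − 1268.22)/26.70 = -0.3079; ½·erfc(-0.3079) = 0.6684.
C = 28.4 × 0.6684 = 19.0 mg/L.

19.0 mg/L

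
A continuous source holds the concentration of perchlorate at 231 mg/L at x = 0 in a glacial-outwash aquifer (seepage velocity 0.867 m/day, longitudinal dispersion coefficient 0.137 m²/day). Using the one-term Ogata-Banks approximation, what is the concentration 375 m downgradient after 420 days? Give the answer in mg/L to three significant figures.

For a continuous step input, C/C₀ ≈ ½·erfc((x−vt)/(2√(Dt))).
vt = 0.867 × 420 = 364.14 m and 2√(Dt) = 2√(0.137 × 420) = 15.17 m.
Argument (x−vt)/(2√(Dt)) = (375 − 364.14)/15.17 = 0.7159; ½·erfc(0.7159) = 0.1557.
C = 231 × 0.1557 = 36.0 mg/L.

36.0 mg/L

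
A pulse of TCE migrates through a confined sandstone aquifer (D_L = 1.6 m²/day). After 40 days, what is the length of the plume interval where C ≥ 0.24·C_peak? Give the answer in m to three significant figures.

The plume is Gaussian with σ = √(2Dt) = √(2 × 1.6 × 40) = 11.31 m.
C/C_peak = exp(−Δx²/(2σ²)) = 0.24 ⇒ Δx = σ·√(−2 ln 0.24) = 11.31 × 1.689 = 19.10 m.
Width = 2Δx = 38.2 m.

38.2 m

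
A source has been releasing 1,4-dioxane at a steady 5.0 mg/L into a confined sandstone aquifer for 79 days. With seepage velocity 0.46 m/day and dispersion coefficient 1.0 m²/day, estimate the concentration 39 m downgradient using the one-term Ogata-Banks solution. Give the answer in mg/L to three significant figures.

For a continuous step input, C/C₀ ≈ ½·erfc((x−vt)/(2√(Dt))).
vt = 0.46 × 79 = 36.34 m and 2√(Dt) = 2√(1.0 × 79) = 17.78 m.
Argument (x−vt)/(2√(Dt)) = (39 − 36.34)/17.78 = 0.1496; ½·erfc(0.1496) = 0.4162.
C = 5.0 × 0.4162 = 2.08 mg/L.

2.08 mg/L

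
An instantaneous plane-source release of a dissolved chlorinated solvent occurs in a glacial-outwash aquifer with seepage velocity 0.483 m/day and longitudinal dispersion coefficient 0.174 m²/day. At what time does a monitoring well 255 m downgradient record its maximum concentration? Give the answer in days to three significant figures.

For the 1D instantaneous-source solution, setting ∂C/∂t = 0 at fixed x gives v²t² + 2Dt − x² = 0, so t = (√(D² + v²x²) − D)/v².
√(D² + v²x²) = √(0.174² + 0.483² × 255²) = 123.2; v² = 0.233289.
t = (123.2 − 0.174)/0.233289 = 527 days (vs. the pure-advection estimate x/v = 528 d).

527 days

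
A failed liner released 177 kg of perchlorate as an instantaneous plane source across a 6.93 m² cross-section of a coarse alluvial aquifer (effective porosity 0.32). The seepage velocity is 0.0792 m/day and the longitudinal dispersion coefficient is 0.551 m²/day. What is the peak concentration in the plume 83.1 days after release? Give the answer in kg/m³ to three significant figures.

The peak of an instantaneous 1D plume sits at x = vt; there the Gaussian factor is 1 and C_max = M/(n_e·A·√(4πDt)), where n_e·A is the pore area the mass is dissolved in.
√(4πDt) = √(4π × 0.551 × 83.1) = 23.99 m, so C_max = 177/(0.32 × 6.93 × 23.99) = 3.33 kg/m³.

3.33 kg/m³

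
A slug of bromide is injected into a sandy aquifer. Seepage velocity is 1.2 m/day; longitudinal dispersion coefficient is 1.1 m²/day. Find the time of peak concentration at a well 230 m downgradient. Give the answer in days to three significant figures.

For the 1D instantaneous-source solution, setting ∂C/∂t = 0 at fixed x gives v²t² + 2Dt − x² = 0, so t = (√(D² + v²x²) − D)/v².
√(D² + v²x²) = √(1.1² + 1.2² × 230²) = 276.0; v² = 1.44.
t = (276.0 − 1.1)/1.44 = 191 days (vs. the pure-advection estimate x/v = 192 d).

191 days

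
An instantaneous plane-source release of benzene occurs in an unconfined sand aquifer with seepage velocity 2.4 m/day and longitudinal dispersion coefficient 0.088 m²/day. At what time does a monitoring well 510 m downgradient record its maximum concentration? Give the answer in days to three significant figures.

For the 1D instantaneous-source solution, setting ∂C/∂t = 0 at fixed x gives v²t² + 2Dt − x² = 0, so t = (√(D² + v²x²) − D)/v².
√(D² + v²x²) = √(0.088² + 2.4² × 510²) = 1224; v² = 5.76.
t = (1224 − 0.088)/5.76 = 212 days (vs. the pure-advection estimate x/v = 212 d).

212 days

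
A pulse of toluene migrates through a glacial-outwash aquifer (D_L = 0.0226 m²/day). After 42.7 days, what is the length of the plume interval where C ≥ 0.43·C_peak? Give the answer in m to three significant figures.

The plume is Gaussian with σ = √(2Dt) = √(2 × 0.0226 × 42.7) = 1.389 m.
C/C_peak = exp(−Δx²/(2σ²)) = 0.43 ⇒ Δx = σ·√(−2 ln 0.43) = 1.389 × 1.299 = 1.804 m.
Width = 2Δx = 3.61 m.

3.61 m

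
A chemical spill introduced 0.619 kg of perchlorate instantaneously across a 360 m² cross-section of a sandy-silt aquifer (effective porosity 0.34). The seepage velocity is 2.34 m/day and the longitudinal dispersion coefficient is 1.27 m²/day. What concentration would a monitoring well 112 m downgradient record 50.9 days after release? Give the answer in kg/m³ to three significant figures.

0.000146 kg/m³

For an instantaneous plane source, C(x,t) = M/(n_e·A·√(4πDt)) · exp(−(x−vt)²/(4Dt)), with n_e·A the pore (flow) area.
Plume center vt = 2.34 × 50.9 = 119.106 m, so the well at 112 m is 7.106 m upgradient of the peak.
√(4πDt) = 28.50 m, giving peak height M/(n_e·A·√(4πDt)) = 0.619/(0.34 × 360 × 28.50) = 0.0001774 kg/m³.
(x−vt)²/(4Dt) = (-7.106)²/(4 × 1.27 × 50.9) = 0.1953; exp(−0.1953) = 0.8226.
C = 0.0001774 × 0.8226 = 0.000146 kg/m³.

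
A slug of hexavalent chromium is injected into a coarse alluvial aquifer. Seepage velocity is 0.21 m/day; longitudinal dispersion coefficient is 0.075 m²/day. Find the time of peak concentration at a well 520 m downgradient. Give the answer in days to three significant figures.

2470 days

For the 1D instantaneous-source solution, setting ∂C/∂t = 0 at fixed x gives v²t² + 2Dt − x² = 0, so t = (√(D² + v²x²) − D)/v².
√(D² + v²x²) = √(0.075² + 0.21² × 520²) = 109.2; v² = 0.0441.
t = (109.2 − 0.075)/0.0441 = 2470 days (vs. the pure-advection estimate x/v = 2480 d).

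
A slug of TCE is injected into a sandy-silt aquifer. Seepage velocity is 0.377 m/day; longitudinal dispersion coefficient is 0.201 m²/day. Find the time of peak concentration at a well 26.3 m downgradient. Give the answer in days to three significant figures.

68.4 days

For the 1D instantaneous-source solution, setting ∂C/∂t = 0 at fixed x gives v²t² + 2Dt − x² = 0, so t = (√(D² + v²x²) − D)/v².
√(D² + v²x²) = √(0.201² + 0.377² × 26.3²) = 9.917; v² = 0.142129.
t = (9.917 − 0.201)/0.142129 = 68.4 days (vs. the pure-advection estimate x/v = 69.8 d).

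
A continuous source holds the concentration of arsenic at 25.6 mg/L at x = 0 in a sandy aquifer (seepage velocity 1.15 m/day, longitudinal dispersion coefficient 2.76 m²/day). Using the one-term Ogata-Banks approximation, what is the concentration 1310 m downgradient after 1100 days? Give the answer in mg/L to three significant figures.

7.21 mg/L

For a continuous step input, C/C₀ ≈ ½·erfc((x−vt)/(2√(Dt))).
vt = 1.15 × 1100 = 1265 m and 2√(Dt) = 2√(2.76 × 1100) = 110.2 m.
Argument (x−vt)/(2√(Dt)) = (1310 − 1265)/110.2 = 0.4083; ½·erfc(0.4083) = 0.2818.
C = 25.6 × 0.2818 = 7.21 mg/L.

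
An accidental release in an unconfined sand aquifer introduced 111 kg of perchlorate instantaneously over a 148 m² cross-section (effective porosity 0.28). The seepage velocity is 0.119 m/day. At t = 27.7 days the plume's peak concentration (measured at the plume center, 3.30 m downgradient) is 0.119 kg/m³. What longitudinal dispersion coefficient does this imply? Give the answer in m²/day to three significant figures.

At the plume center C_max = M/(n_e·A·√(4πDt)), so D = M²/(4πt·(n_e·A·C_max)²).
n_e·A·C_max = 0.28 × 148 × 0.119 = 4.931 kg/m.
D = 111²/(4π × 27.7 × 4.931²) = 1.46 m²/day.

1.46 m²/day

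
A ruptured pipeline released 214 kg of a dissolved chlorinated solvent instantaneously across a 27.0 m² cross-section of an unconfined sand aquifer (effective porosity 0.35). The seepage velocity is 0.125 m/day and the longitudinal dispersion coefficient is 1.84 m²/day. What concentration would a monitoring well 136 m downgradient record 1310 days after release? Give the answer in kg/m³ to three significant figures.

For an instantaneous plane source, C(x,t) = M/(n_e·A·√(4πDt)) · exp(−(x−vt)²/(4Dt)), with n_e·A the pore (flow) area.
Plume center vt = 0.125 × 1310 = 163.75 m, so the well at 136 m is 27.75 m upgradient of the peak.
√(4πDt) = 174.0 m, giving peak height M/(n_e·A·√(4πDt)) = 214/(0.35 × 27.0 × 174.0) = 0.1301 kg/m³.
(x−vt)²/(4Dt) = (-27.75)²/(4 × 1.84 × 1310) = 0.07987; exp(−0.07987) = 0.9232.
C = 0.1301 × 0.9232 = 0.120 kg/m³.

0.120 kg/m³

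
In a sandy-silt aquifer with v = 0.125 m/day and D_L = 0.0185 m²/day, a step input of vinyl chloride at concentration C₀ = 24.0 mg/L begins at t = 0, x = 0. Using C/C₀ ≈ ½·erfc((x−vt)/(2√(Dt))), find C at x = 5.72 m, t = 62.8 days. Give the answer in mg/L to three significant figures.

For a continuous step input, C/C₀ ≈ ½·erfc((x−vt)/(2√(Dt))).
vt = 0.125 × 62.8 = 7.85 m and 2√(Dt) = 2√(0.0185 × 62.8) = 2.156 m.
Argument (x−vt)/(2√(Dt)) = (5.72 − 7.85)/2.156 = -0.9879; ½·erfc(-0.9879) = 0.9188.
C = 24.0 × 0.9188 = 22.1 mg/L.

22.1 mg/L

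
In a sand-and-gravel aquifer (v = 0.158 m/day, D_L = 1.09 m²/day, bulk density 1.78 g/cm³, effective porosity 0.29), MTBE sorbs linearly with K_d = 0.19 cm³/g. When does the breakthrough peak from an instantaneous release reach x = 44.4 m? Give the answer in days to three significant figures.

521 days

Retardation factor R = 1 + ρ_b·K_d/n = 1 + 1.78 × 0.19/0.29 = 2.166.
Sorption retards both mechanisms: v_R = v/R = 0.07295 m/day, D_R = D/R = 0.5032 m²/day.
Peak time from v_R²t² + 2D_R t − x² = 0: t = (√(D_R² + v_R²x²) − D_R)/v_R².
√(D_R² + v_R²x²) = √(0.5032² + 0.07295² × 44.4²) = 3.278; v_R² = 0.005322.
t = (3.278 − 0.5032)/0.005322 = 521 days.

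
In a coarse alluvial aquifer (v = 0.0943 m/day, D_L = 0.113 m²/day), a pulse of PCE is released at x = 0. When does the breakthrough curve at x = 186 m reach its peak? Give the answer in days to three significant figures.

For the 1D instantaneous-source solution, setting ∂C/∂t = 0 at fixed x gives v²t² + 2Dt − x² = 0, so t = (√(D² + v²x²) − D)/v².
√(D² + v²x²) = √(0.113² + 0.0943² × 186²) = 17.54; v² = 0.00889249.
t = (17.54 − 0.113)/0.00889249 = 1960 days (vs. the pure-advection estimate x/v = 1970 d).

1960 days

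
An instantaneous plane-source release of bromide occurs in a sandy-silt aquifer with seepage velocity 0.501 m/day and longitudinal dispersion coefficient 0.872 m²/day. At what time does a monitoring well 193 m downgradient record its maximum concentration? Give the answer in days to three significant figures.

For the 1D instantaneous-source solution, setting ∂C/∂t = 0 at fixed x gives v²t² + 2Dt − x² = 0, so t = (√(D² + v²x²) − D)/v².
√(D² + v²x²) = √(0.872² + 0.501² × 193²) = 96.70; v² = 0.251001.
t = (96.70 − 0.872)/0.251001 = 382 days (vs. the pure-advection estimate x/v = 385 d).

382 days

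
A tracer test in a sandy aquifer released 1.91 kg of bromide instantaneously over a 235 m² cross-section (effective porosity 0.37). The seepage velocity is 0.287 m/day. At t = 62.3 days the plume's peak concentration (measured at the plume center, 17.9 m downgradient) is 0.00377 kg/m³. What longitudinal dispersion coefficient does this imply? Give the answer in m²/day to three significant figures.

0.0434 m²/day

At the plume center C_max = M/(n_e·A·√(4πDt)), so D = M²/(4πt·(n_e·A·C_max)²).
n_e·A·C_max = 0.37 × 235 × 0.00377 = 0.3278 kg/m.
D = 1.91²/(4π × 62.3 × 0.3278²) = 0.0434 m²/day.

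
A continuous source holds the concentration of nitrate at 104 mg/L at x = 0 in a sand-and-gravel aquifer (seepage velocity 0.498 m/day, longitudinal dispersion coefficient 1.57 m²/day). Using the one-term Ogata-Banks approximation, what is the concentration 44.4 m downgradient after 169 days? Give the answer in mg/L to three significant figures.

99.6 mg/L

For a continuous step input, C/C₀ ≈ ½·erfc((x−vt)/(2√(Dt))).
vt = 0.498 × 169 = 84.162 m and 2√(Dt) = 2√(1.57 × 169) = 32.58 m.
Argument (x−vt)/(2√(Dt)) = (44.4 − 84.162)/32.58 = -1.220; ½·erfc(-1.220) = 0.9578.
C = 104 × 0.9578 = 99.6 mg/L.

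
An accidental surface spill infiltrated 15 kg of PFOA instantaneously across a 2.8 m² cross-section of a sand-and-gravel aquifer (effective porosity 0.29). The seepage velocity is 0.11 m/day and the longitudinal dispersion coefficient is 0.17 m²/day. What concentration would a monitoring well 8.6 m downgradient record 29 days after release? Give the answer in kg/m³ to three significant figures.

0.532 kg/m³

For an instantaneous plane source, C(x,t) = M/(n_e·A·√(4πDt)) · exp(−(x−vt)²/(4Dt)), with n_e·A the pore (flow) area.
Plume center vt = 0.11 × 29 = 3.19 m, so the well at 8.6 m is 5.41 m downgradient of the peak.
√(4πDt) = 7.871 m, giving peak height M/(n_e·A·√(4πDt)) = 15/(0.29 × 2.8 × 7.871) = 2.347 kg/m³.
(x−vt)²/(4Dt) = (5.41)²/(4 × 0.17 × 29) = 1.484; exp(−1.484) = 0.2267.
C = 2.347 × 0.2267 = 0.532 kg/m³.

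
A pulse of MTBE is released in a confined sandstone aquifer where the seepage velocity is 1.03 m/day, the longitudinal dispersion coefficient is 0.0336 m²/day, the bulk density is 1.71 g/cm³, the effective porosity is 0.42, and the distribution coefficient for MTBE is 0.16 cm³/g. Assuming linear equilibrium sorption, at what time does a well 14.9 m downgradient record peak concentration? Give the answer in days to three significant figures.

23.8 days

Retardation factor R = 1 + ρ_b·K_d/n = 1 + 1.71 × 0.16/0.42 = 1.651.
Sorption retards both mechanisms: v_R = v/R = 0.6239 m/day, D_R = D/R = 0.02035 m²/day.
Peak time from v_R²t² + 2D_R t − x² = 0: t = (√(D_R² + v_R²x²) − D_R)/v_R².
√(D_R² + v_R²x²) = √(0.02035² + 0.6239² × 14.9²) = 9.296; v_R² = 0.3893.
t = (9.296 − 0.02035)/0.3893 = 23.8 days.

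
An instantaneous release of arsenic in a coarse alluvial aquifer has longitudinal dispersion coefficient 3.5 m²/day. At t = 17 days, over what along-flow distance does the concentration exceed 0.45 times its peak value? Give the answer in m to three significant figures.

27.6 m

The plume is Gaussian with σ = √(2Dt) = √(2 × 3.5 × 17) = 10.91 m.
C/C_peak = exp(−Δx²/(2σ²)) = 0.45 ⇒ Δx = σ·√(−2 ln 0.45) = 10.91 × 1.264 = 13.79 m.
Width = 2Δx = 27.6 m.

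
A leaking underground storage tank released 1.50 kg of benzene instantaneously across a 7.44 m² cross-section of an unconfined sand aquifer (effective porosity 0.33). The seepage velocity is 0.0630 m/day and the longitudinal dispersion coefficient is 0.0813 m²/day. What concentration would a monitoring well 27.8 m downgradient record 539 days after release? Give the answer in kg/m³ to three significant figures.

For an instantaneous plane source, C(x,t) = M/(n_e·A·√(4πDt)) · exp(−(x−vt)²/(4Dt)), with n_e·A the pore (flow) area.
Plume center vt = 0.0630 × 539 = 33.957 m, so the well at 27.8 m is 6.157 m upgradient of the peak.
√(4πDt) = 23.47 m, giving peak height M/(n_e·A·√(4πDt)) = 1.50/(0.33 × 7.44 × 23.47) = 0.02603 kg/m³.
(x−vt)²/(4Dt) = (-6.157)²/(4 × 0.0813 × 539) = 0.2163; exp(−0.2163) = 0.8055.
C = 0.02603 × 0.8055 = 0.0210 kg/m³.

0.0210 kg/m³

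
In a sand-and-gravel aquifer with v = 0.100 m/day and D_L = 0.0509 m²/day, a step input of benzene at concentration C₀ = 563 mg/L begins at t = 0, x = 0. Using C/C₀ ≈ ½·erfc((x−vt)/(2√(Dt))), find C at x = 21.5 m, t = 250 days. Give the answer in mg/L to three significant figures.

426 mg/L

For a continuous step input, C/C₀ ≈ ½·erfc((x−vt)/(2√(Dt))).
vt = 0.100 × 250 = 25 m and 2√(Dt) = 2√(0.0509 × 250) = 7.134 m.
Argument (x−vt)/(2√(Dt)) = (21.5 − 25)/7.134 = -0.4906; ½·erfc(-0.4906) = 0.7561.
C = 563 × 0.7561 = 426 mg/L.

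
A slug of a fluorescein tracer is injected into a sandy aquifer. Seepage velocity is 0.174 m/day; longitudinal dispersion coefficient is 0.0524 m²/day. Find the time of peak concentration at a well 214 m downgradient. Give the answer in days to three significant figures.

1230 days

For the 1D instantaneous-source solution, setting ∂C/∂t = 0 at fixed x gives v²t² + 2Dt − x² = 0, so t = (√(D² + v²x²) − D)/v².
√(D² + v²x²) = √(0.0524² + 0.174² × 214²) = 37.24; v² = 0.030276.
t = (37.24 − 0.0524)/0.030276 = 1230 days (vs. the pure-advection estimate x/v = 1230 d).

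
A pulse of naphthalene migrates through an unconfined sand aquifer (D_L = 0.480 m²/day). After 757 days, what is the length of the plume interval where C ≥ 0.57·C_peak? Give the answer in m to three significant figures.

The plume is Gaussian with σ = √(2Dt) = √(2 × 0.480 × 757) = 26.96 m.
C/C_peak = exp(−Δx²/(2σ²)) = 0.57 ⇒ Δx = σ·√(−2 ln 0.57) = 26.96 × 1.060 = 28.58 m.
Width = 2Δx = 57.2 m.

57.2 m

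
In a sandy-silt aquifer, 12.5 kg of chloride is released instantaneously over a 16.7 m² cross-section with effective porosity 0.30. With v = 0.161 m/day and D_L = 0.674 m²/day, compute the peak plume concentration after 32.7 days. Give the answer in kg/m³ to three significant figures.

The peak of an instantaneous 1D plume sits at x = vt; there the Gaussian factor is 1 and C_max = M/(n_e·A·√(4πDt)), where n_e·A is the pore area the mass is dissolved in.
√(4πDt) = √(4π × 0.674 × 32.7) = 16.64 m, so C_max = 12.5/(0.30 × 16.7 × 16.64) = 0.150 kg/m³.

0.150 kg/m³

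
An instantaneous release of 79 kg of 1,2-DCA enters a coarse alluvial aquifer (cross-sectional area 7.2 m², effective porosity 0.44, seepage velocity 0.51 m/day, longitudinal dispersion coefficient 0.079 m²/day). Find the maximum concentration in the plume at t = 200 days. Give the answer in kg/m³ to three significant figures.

The peak of an instantaneous 1D plume sits at x = vt; there the Gaussian factor is 1 and C_max = M/(n_e·A·√(4πDt)), where n_e·A is the pore area the mass is dissolved in.
√(4πDt) = √(4π × 0.079 × 200) = 14.09 m, so C_max = 79/(0.44 × 7.2 × 14.09) = 1.77 kg/m³.

1.77 kg/m³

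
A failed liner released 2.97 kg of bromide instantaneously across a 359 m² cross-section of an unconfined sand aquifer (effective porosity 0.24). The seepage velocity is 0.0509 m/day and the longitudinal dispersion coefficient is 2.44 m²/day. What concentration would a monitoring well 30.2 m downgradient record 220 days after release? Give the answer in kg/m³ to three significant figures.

0.000355 kg/m³

For an instantaneous plane source, C(x,t) = M/(n_e·A·√(4πDt)) · exp(−(x−vt)²/(4Dt)), with n_e·A the pore (flow) area.
Plume center vt = 0.0509 × 220 = 11.198 m, so the well at 30.2 m is 19.002 m downgradient of the peak.
√(4πDt) = 82.13 m, giving peak height M/(n_e·A·√(4πDt)) = 2.97/(0.24 × 359 × 82.13) = 0.0004197 kg/m³.
(x−vt)²/(4Dt) = (19.002)²/(4 × 2.44 × 220) = 0.1682; exp(−0.1682) = 0.8452.
C = 0.0004197 × 0.8452 = 0.000355 kg/m³.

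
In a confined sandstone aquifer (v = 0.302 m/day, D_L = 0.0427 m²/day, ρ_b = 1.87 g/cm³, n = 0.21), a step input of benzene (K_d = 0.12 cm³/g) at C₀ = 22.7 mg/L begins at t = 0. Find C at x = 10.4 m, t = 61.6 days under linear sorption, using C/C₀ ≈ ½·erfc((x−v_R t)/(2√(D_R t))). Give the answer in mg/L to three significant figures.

Retardation factor R = 1 + ρ_b·K_d/n = 1 + 1.87 × 0.12/0.21 = 2.069.
Sorption retards both mechanisms: v_R = v/R = 0.1460 m/day, D_R = D/R = 0.02064 m²/day.
v_R·t = 0.1460 × 61.6 = 8.9936 m; 2√(D_R t) = 2.255 m; argument = (10.4 − 8.9936)/2.255 = 0.6237.
C = C₀ × ½·erfc(0.6237) = 22.7 × 0.1889 = 4.29 mg/L.

4.29 mg/L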